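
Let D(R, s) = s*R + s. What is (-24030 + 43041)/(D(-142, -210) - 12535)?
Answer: 19011/17075 ≈ 1.1134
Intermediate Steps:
D(R, s) = s + R*s (D(R, s) = R*s + s = s + R*s)
(-24030 + 43041)/(D(-142, -210) - 12535) = (-24030 + 43041)/(-210*(1 - 142) - 12535) = 19011/(-210*(-141) - 12535) = 19011/(29610 - 12535) = 19011/17075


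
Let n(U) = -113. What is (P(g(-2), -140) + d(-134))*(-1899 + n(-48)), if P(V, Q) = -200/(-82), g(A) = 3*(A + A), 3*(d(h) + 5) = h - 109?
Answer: 6893112/41 ≈ 1.6812e+5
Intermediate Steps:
d(h) = -124/3 + h/3 (d(h) = -5 + (h - 109)/3 = -5 + (-109 + h)/3 = -5 + (-109/3 + h/3) = -124/3 + h/3)
g(A) = 6*A (g(A) = 3*(2*A) = 6*A)
P(V, Q) = 100/41 (P(V, Q) = -200*(-1/82) = 100/41)
(P(g(-2), -140) + d(-134))*(-1899 + n(-48)) = (100/41 + (-124/3 + (⅓)*(-134)))*(-1899 - 113) = (100/41 + (-124/3 - 134/3))*(-2012) = (100/41 - 86)*(-2012) = -3426/41*(-2012) = 6893112/41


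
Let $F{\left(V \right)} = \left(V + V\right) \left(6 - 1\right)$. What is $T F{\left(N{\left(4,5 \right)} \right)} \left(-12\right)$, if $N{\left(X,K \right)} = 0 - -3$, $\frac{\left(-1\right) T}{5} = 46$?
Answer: $82800$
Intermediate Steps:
$T = -230$ ($T = \left(-5\right) 46 = -230$)
$N{\left(X,K \right)} = 3$ ($N{\left(X,K \right)} = 0 + 3 = 3$)
$F{\left(V \right)} = 10 V$ ($F{\left(V \right)} = 2 V 5 = 10 V$)
$T F{\left(N{\left(4,5 \right)} \right)} \left(-12\right) = - 230 \cdot 10 \cdot 3 \left(-12\right) = \left(-230\right) 30 \left(-12\right) = \left(-6900\right) \left(-12\right) = 82800$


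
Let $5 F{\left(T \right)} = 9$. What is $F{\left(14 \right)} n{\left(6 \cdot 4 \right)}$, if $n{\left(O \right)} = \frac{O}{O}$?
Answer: $\frac{9}{5} \approx 1.8$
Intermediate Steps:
$n{\left(O \right)} = 1$
$F{\left(T \right)} = \frac{9}{5}$ ($F{\left(T \right)} = \frac{1}{5} \cdot 9 = \frac{9}{5}$)
$F{\left(14 \right)} n{\left(6 \cdot 4 \right)} = \frac{9}{5} \cdot 1 = \frac{9}{5}$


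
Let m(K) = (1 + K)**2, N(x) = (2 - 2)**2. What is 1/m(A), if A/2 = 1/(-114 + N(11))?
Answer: 3249/3136 ≈ 1.0360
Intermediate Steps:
N(x) = 0 (N(x) = 0**2 = 0)
A = -1/57 (A = 2/(-114 + 0) = 2/(-114) = 2*(-1/114) = -1/57 ≈ -0.017544)
1/m(A) = 1/((1 - 1/57)**2) = 1/((56/57)**2) = 1/(3136/3249) = 3249/3136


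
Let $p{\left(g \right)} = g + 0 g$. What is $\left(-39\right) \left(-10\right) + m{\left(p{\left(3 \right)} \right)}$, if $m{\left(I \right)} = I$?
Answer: $393$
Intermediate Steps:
$p{\left(g \right)} = g$ ($p{\left(g \right)} = g + 0 = g$)
$\left(-39\right) \left(-10\right) + m{\left(p{\left(3 \right)} \right)} = \left(-39\right) \left(-10\right) + 3 = 390 + 3 = 393$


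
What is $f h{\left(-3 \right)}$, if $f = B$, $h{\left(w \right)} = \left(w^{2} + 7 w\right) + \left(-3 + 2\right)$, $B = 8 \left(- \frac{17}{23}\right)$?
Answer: $\frac{1768}{23} \approx 76.87$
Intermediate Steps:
$B = - \frac{136}{23}$ ($B = 8 \left(\left(-17\right) \frac{1}{23}\right) = 8 \left(- \frac{17}{23}\right) = - \frac{136}{23} \approx -5.913$)
$h{\left(w \right)} = -1 + w^{2} + 7 w$ ($h{\left(w \right)} = \left(w^{2} + 7 w\right) - 1 = -1 + w^{2} + 7 w$)
$f = - \frac{136}{23} \approx -5.913$
$f h{\left(-3 \right)} = - \frac{136 \left(-1 + \left(-3\right)^{2} + 7 \left(-3\right)\right)}{23} = - \frac{136 \left(-1 + 9 - 21\right)}{23} = \left(- \frac{136}{23}\right) \left(-13\right) = \frac{1768}{23}$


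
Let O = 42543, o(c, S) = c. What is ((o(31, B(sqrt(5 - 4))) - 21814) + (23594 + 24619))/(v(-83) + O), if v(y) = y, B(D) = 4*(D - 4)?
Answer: 2643/4246 ≈ 0.62247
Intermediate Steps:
B(D) = -16 + 4*D (B(D) = 4*(-4 + D) = -16 + 4*D)
((o(31, B(sqrt(5 - 4))) - 21814) + (23594 + 24619))/(v(-83) + O) = ((31 - 21814) + (23594 + 24619))/(-83 + 42543) = (-21783 + 48213)/42460 = 26430*(1/42460) = 2643/4246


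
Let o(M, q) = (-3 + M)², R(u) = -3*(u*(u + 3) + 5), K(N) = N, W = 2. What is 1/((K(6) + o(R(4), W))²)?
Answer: 1/108368100 ≈ 9.2278e-9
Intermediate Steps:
R(u) = -15 - 3*u*(3 + u) (R(u) = -3*(u*(3 + u) + 5) = -3*(5 + u*(3 + u)) = -15 - 3*u*(3 + u))
1/((K(6) + o(R(4), W))²) = 1/((6 + (-3 + (-15 - 9*4 - 3*4²))²)²) = 1/((6 + (-3 + (-15 - 36 - 3*16))²)²) = 1/((6 + (-3 + (-15 - 36 - 48))²)²) = 1/((6 + (-3 - 99)²)²) = 1/((6 + (-102)²)²) = 1/((6 + 10404)²) = 1/(10410²) = 1/108368100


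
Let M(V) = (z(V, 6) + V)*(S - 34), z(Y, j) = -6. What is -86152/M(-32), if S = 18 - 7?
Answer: -43076/437 ≈ -98.572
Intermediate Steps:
S = 11
M(V) = 138 - 23*V (M(V) = (-6 + V)*(11 - 34) = (-6 + V)*(-23) = 138 - 23*V)
-86152/M(-32) = -86152/(138 - 23*(-32)) = -86152/(138 + 736) = -86152/874 = -86152*1/874 = -43076/437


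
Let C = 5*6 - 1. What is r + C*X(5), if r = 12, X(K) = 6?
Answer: 186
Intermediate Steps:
C = 29 (C = 30 - 1 = 29)
r + C*X(5) = 12 + 29*6 = 12 + 174 = 186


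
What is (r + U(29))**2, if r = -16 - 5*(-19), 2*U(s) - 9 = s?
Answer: 9604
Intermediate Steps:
U(s) = 9/2 + s/2
r = 79 (r = -16 + 95 = 79)
(r + U(29))**2 = (79 + (9/2 + (1/2)*29))**2 = (79 + (9/2 + 29/2))**2 = (79 + 19)**2 = 98**2 = 9604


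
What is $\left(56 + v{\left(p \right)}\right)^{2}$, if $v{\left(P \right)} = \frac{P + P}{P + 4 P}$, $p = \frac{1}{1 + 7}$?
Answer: $\frac{79524}{25} \approx 3181.0$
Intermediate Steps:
$p = \frac{1}{8} \approx 0.125$
$v{\left(P \right)} = \frac{2}{5}$ ($v{\left(P \right)} = \frac{2 P}{5 P} = 2 P \frac{1}{5 P} = \frac{2}{5}$)
$\left(56 + v{\left(p \right)}\right)^{2} = \left(56 + \frac{2}{5}\right)^{2} = \left(\frac{282}{5}\right)^{2} = \frac{79524}{25}$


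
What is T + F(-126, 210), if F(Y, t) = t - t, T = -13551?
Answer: -13551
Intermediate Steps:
F(Y, t) = 0
T + F(-126, 210) = -13551 + 0 = -13551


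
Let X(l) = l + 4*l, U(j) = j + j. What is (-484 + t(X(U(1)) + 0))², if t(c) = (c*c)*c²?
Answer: 90554256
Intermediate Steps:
U(j) = 2*j
X(l) = 5*l
t(c) = c⁴ (t(c) = c²*c² = c⁴)
(-484 + t(X(U(1)) + 0))² = (-484 + (5*(2*1) + 0)⁴)² = (-484 + (5*2 + 0)⁴)² = (-484 + (10 + 0)⁴)² = (-484 + 10⁴)² = (-484 + 10000)² = 9516² = 90554256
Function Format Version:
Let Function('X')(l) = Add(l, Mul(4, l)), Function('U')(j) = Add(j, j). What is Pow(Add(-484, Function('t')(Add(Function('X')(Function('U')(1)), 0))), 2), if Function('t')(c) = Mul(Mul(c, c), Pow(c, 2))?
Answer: 90554256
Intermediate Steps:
Function('U')(j) = Mul(2, j)
Function('X')(l) = Mul(5, l)
Function('t')(c) = Pow(c, 4) (Function('t')(c) = Mul(Pow(c, 2), Pow(c, 2)) = Pow(c, 4))
Pow(Add(-484, Function('t')(Add(Function('X')(Function('U')(1)), 0))), 2) = Pow(Add(-484, Pow(Add(Mul(5, Mul(2, 1)), 0), 4)), 2) = Pow(Add(-484, Pow(Add(Mul(5, 2), 0), 4)), 2) = Pow(Add(-484, Pow(Add(10, 0), 4)), 2) = Pow(Add(-484, Pow(10, 4)), 2) = Pow(Add(-484, 10000), 2) = Pow(9516, 2) = 90554256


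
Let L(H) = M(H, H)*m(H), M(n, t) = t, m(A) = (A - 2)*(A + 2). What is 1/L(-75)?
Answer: -1/421575 ≈ -2.3721e-6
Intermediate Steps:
m(A) = (-2 + A)*(2 + A)
L(H) = H*(-4 + H**2)
1/L(-75) = 1/(-75*(-4 + (-75)**2)) = 1/(-75*(-4 + 5625)) = 1/(-75*5621) = 1/(-421575) = -1/421575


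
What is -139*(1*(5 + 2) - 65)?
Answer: 8062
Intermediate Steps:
-139*(1*(5 + 2) - 65) = -139*(1*7 - 65) = -139*(7 - 65) = -139*(-58) = 8062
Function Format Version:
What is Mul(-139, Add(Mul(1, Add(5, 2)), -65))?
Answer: 8062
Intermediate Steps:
Mul(-139, Add(Mul(1, Add(5, 2)), -65)) = Mul(-139, Add(Mul(1, 7), -65)) = Mul(-139, Add(7, -65)) = Mul(-139, -58) = 8062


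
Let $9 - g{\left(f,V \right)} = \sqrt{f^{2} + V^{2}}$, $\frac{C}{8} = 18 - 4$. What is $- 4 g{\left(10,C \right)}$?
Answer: $-36 + 8 \sqrt{3161} \approx 413.78$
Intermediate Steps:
$C = 112$ ($C = 8 \left(18 - 4\right) = 8 \cdot 14 = 112$)
$g{\left(f,V \right)} = 9 - \sqrt{V^{2} + f^{2}}$ ($g{\left(f,V \right)} = 9 - \sqrt{f^{2} + V^{2}} = 9 - \sqrt{V^{2} + f^{2}}$)
$- 4 g{\left(10,C \right)} = - 4 \left(9 - \sqrt{112^{2} + 10^{2}}\right) = - 4 \left(9 - \sqrt{12544 + 100}\right) = - 4 \left(9 - \sqrt{12644}\right) = - 4 \left(9 - 2 \sqrt{3161}\right) = -36 + 8 \sqrt{3161}$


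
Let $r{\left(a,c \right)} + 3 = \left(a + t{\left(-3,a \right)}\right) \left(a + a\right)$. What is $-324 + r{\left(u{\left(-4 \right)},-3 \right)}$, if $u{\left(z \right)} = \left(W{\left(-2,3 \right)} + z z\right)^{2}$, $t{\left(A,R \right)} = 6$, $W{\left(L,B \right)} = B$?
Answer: $264647$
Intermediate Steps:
$u{\left(z \right)} = \left(3 + z^{2}\right)^{2}$ ($u{\left(z \right)} = \left(3 + z z\right)^{2} = \left(3 + z^{2}\right)^{2}$)
$r{\left(a,c \right)} = -3 + 2 a \left(6 + a\right)$ ($r{\left(a,c \right)} = -3 + \left(a + 6\right) \left(a + a\right) = -3 + \left(6 + a\right) 2 a = -3 + 2 a \left(6 + a\right)$)
$-324 + r{\left(u{\left(-4 \right)},-3 \right)} = -324 + \left(-3 + 2 \left(\left(3 + \left(-4\right)^{2}\right)^{2}\right)^{2} + 12 \left(3 + \left(-4\right)^{2}\right)^{2}\right) = -324 + \left(-3 + 2 \left(\left(3 + 16\right)^{2}\right)^{2} + 12 \left(3 + 16\right)^{2}\right) = -324 + \left(-3 + 2 \left(19^{2}\right)^{2} + 12 \cdot 19^{2}\right) = -324 + \left(-3 + 2 \cdot 361^{2} + 12 \cdot 361\right) = -324 + \left(-3 + 2 \cdot 130321 + 4332\right) = -324 + \left(-3 + 260642 + 4332\right) = -324 + 264971 = 264647$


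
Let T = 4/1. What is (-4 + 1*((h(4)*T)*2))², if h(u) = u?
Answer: 784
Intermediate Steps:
T = 4 (T = 4*1 = 4)
(-4 + 1*((h(4)*T)*2))² = (-4 + 1*((4*4)*2))² = (-4 + 1*(16*2))² = (-4 + 1*32)² = (-4 + 32)² = 28² = 784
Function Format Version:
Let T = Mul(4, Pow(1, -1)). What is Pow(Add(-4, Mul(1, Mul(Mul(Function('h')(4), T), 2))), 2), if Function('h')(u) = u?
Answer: 784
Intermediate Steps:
T = 4 (T = Mul(4, 1) = 4)
Pow(Add(-4, Mul(1, Mul(Mul(Function('h')(4), T), 2))), 2) = Pow(Add(-4, Mul(1, Mul(Mul(4, 4), 2))), 2) = Pow(Add(-4, Mul(1, Mul(16, 2))), 2) = Pow(Add(-4, Mul(1, 32)), 2) = Pow(Add(-4, 32), 2) = Pow(28, 2) = 784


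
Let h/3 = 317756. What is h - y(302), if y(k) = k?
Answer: 952966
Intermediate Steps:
h = 953268 (h = 3*317756 = 953268)
h - y(302) = 953268 - 1*302 = 953268 - 302 = 952966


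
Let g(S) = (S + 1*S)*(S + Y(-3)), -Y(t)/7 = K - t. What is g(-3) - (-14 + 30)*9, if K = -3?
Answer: -126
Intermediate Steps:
Y(t) = 21 + 7*t (Y(t) = -7*(-3 - t) = 21 + 7*t)
g(S) = 2*S² (g(S) = (S + 1*S)*(S + (21 + 7*(-3))) = (S + S)*(S + (21 - 21)) = (2*S)*(S + 0) = (2*S)*S = 2*S²)
g(-3) - (-14 + 30)*9 = 2*(-3)² - (-14 + 30)*9 = 2*9 - 16*9 = 18 - 1*144 = 18 - 144 = -126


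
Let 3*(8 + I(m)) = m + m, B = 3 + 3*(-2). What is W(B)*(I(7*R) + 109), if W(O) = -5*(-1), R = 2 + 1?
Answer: 575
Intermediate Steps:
R = 3
B = -3 (B = 3 - 6 = -3)
I(m) = -8 + 2*m/3 (I(m) = -8 + (m + m)/3 = -8 + (2*m)/3 = -8 + 2*m/3)
W(O) = 5
W(B)*(I(7*R) + 109) = 5*((-8 + 2*(7*3)/3) + 109) = 5*((-8 + (2/3)*21) + 109) = 5*((-8 + 14) + 109) = 5*(6 + 109) = 5*115 = 575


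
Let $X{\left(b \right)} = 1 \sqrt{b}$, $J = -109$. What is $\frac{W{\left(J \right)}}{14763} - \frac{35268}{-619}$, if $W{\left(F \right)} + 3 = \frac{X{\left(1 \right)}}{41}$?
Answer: $\frac{21347045326}{374670177} \approx 56.976$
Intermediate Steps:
$X{\left(b \right)} = \sqrt{b}$
$W{\left(F \right)} = - \frac{122}{41}$ ($W{\left(F \right)} = -3 + \frac{\sqrt{1}}{41} = -3 + 1 \cdot \frac{1}{41} = -3 + \frac{1}{41} = - \frac{122}{41}$)
$\frac{W{\left(J \right)}}{14763} - \frac{35268}{-619} = - \frac{122}{41 \cdot 14763} - \frac{35268}{-619} = \left(- \frac{122}{41}\right) \frac{1}{14763} - - \frac{35268}{619} = - \frac{122}{605283} + \frac{35268}{619} = \frac{21347045326}{374670177}$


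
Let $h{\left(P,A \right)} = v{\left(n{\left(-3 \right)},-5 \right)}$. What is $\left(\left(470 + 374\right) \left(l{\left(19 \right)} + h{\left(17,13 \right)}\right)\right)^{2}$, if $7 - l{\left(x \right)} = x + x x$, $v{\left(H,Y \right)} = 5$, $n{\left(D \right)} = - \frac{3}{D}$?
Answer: $96467390464$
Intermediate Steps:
$h{\left(P,A \right)} = 5$
$l{\left(x \right)} = 7 - x - x^{2}$ ($l{\left(x \right)} = 7 - \left(x + x x\right) = 7 - \left(x + x^{2}\right) = 7 - x - x^{2}$)
$\left(\left(470 + 374\right) \left(l{\left(19 \right)} + h{\left(17,13 \right)}\right)\right)^{2} = \left(\left(470 + 374\right) \left(\left(7 - 19 - 19^{2}\right) + 5\right)\right)^{2} = \left(844 \left(\left(7 - 19 - 361\right) + 5\right)\right)^{2} = \left(844 \left(-373 + 5\right)\right)^{2} = \left(844 \left(-368\right)\right)^{2} = \left(-310592\right)^{2} = 96467390464$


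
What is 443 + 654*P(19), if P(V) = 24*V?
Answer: 298667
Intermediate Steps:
443 + 654*P(19) = 443 + 654*(24*19) = 443 + 654*456 = 443 + 298224 = 298667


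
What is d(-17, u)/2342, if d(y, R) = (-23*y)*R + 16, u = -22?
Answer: -4293/1171 ≈ -3.6661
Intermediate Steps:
d(y, R) = 16 - 23*R*y (d(y, R) = -23*R*y + 16 = 16 - 23*R*y)
d(-17, u)/2342 = (16 - 23*(-22)*(-17))/2342 = (16 - 8602)*(1/2342) = -8586*1/2342 = -4293/1171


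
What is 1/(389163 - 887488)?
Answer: -1/498325 ≈ -2.0067e-6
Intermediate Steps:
1/(389163 - 887488) = 1/(-498325) = -1/498325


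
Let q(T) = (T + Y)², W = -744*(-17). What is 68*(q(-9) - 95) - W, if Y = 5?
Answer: -18020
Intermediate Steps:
W = 12648
q(T) = (5 + T)² (q(T) = (T + 5)² = (5 + T)²)
68*(q(-9) - 95) - W = 68*((5 - 9)² - 95) - 1*12648 = 68*((-4)² - 95) - 12648 = 68*(16 - 95) - 12648 = 68*(-79) - 12648 = -5372 - 12648 = -18020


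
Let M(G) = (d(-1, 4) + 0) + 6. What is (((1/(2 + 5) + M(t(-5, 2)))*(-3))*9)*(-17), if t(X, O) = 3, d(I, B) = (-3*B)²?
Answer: 482409/7 ≈ 68916.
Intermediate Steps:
d(I, B) = 9*B²
M(G) = 150 (M(G) = (9*4² + 0) + 6 = (9*16 + 0) + 6 = (144 + 0) + 6 = 144 + 6 = 150)
(((1/(2 + 5) + M(t(-5, 2)))*(-3))*9)*(-17) = (((1/(2 + 5) + 150)*(-3))*9)*(-17) = (((1/7 + 150)*(-3))*9)*(-17) = (((⅐ + 150)*(-3))*9)*(-17) = (((1051/7)*(-3))*9)*(-17) = -3153/7*9*(-17) = -28377/7*(-17) = 482409/7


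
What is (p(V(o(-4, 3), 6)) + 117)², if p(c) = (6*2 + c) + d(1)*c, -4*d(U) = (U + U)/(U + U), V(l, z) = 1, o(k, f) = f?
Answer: 269361/16 ≈ 16835.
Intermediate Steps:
d(U) = -¼ (d(U) = -(U + U)/(4*(U + U)) = -2*U/(4*(2*U)) = -2*U*1/(2*U)/4 = -¼*1 = -¼)
p(c) = 12 + 3*c/4 (p(c) = (6*2 + c) - c/4 = (12 + c) - c/4 = 12 + 3*c/4)
(p(V(o(-4, 3), 6)) + 117)² = ((12 + (¾)*1) + 117)² = ((12 + ¾) + 117)² = (51/4 + 117)² = (519/4)² = 269361/16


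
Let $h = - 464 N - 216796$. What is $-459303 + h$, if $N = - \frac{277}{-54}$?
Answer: $- \frac{18318937}{27} \approx -6.7848 \cdot 10^{5}$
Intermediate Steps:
$N = \frac{277}{54}$ ($N = \left(-277\right) \left(- \frac{1}{54}\right) = \frac{277}{54} \approx 5.1296$)
$h = - \frac{5917756}{27}$ ($h = \left(-464\right) \frac{277}{54} - 216796 = - \frac{64264}{27} - 216796 = - \frac{5917756}{27} \approx -2.1918 \cdot 10^{5}$)
$-459303 + h = -459303 - \frac{5917756}{27} = - \frac{18318937}{27}$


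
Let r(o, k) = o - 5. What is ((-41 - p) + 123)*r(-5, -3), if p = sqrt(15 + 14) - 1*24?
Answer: -1060 + 10*sqrt(29) ≈ -1006.1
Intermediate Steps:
r(o, k) = -5 + o
p = -24 + sqrt(29) (p = sqrt(29) - 24 = -24 + sqrt(29) ≈ -18.615)
((-41 - p) + 123)*r(-5, -3) = ((-41 - (-24 + sqrt(29))) + 123)*(-5 - 5) = ((-41 + (24 - sqrt(29))) + 123)*(-10) = ((-17 - sqrt(29)) + 123)*(-10) = (106 - sqrt(29))*(-10) = -1060 + 10*sqrt(29)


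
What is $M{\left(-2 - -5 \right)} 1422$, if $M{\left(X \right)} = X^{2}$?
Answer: $12798$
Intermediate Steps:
$M{\left(-2 - -5 \right)} 1422 = \left(-2 - -5\right)^{2} \cdot 1422 = \left(-2 + 5\right)^{2} \cdot 1422 = 3^{2} \cdot 1422 = 9 \cdot 1422 = 12798$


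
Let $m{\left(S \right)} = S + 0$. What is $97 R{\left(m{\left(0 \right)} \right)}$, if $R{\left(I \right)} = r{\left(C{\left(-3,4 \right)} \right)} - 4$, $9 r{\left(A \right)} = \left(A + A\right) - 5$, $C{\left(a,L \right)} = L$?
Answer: $- \frac{1067}{3} \approx -355.67$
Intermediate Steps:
$r{\left(A \right)} = - \frac{5}{9} + \frac{2 A}{9}$ ($r{\left(A \right)} = \frac{\left(A + A\right) - 5}{9} = \frac{2 A - 5}{9} = \frac{-5 + 2 A}{9} = - \frac{5}{9} + \frac{2 A}{9}$)
$m{\left(S \right)} = S$
$R{\left(I \right)} = - \frac{11}{3}$ ($R{\left(I \right)} = \left(- \frac{5}{9} + \frac{2}{9} \cdot 4\right) - 4 = \left(- \frac{5}{9} + \frac{8}{9}\right) - 4 = \frac{1}{3} - 4 = - \frac{11}{3}$)
$97 R{\left(m{\left(0 \right)} \right)} = 97 \left(- \frac{11}{3}\right) = - \frac{1067}{3}$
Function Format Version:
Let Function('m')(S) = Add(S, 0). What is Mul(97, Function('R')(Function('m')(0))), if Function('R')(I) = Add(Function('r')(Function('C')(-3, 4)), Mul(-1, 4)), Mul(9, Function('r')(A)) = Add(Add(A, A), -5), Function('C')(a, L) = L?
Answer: Rational(-1067, 3) ≈ -355.67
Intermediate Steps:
Function('r')(A) = Add(Rational(-5, 9), Mul(Rational(2, 9), A)) (Function('r')(A) = Mul(Rational(1, 9), Add(Add(A, A), -5)) = Mul(Rational(1, 9), Add(Mul(2, A), -5)) = Mul(Rational(1, 9), Add(-5, Mul(2, A))) = Add(Rational(-5, 9), Mul(Rational(2, 9), A)))
Function('m')(S) = S
Function('R')(I) = Rational(-11, 3) (Function('R')(I) = Add(Add(Rational(-5, 9), Mul(Rational(2, 9), 4)), Mul(-1, 4)) = Add(Add(Rational(-5, 9), Rational(8, 9)), -4) = Add(Rational(1, 3), -4) = Rational(-11, 3))
Mul(97, Function('R')(Function('m')(0))) = Mul(97, Rational(-11, 3)) = Rational(-1067, 3)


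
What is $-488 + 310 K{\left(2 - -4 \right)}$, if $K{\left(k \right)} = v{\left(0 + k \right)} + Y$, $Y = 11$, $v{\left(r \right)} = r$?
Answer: $4782$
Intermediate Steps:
$K{\left(k \right)} = 11 + k$ ($K{\left(k \right)} = \left(0 + k\right) + 11 = k + 11 = 11 + k$)
$-488 + 310 K{\left(2 - -4 \right)} = -488 + 310 \left(11 + \left(2 - -4\right)\right) = -488 + 310 \left(11 + \left(2 + 4\right)\right) = -488 + 310 \left(11 + 6\right) = -488 + 310 \cdot 17 = -488 + 5270 = 4782$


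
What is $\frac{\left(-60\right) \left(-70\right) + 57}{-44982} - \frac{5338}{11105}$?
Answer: $- \frac{31931989}{55502790} \approx -0.57532$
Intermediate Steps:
$\frac{\left(-60\right) \left(-70\right) + 57}{-44982} - \frac{5338}{11105} = \left(4200 + 57\right) \left(- \frac{1}{44982}\right) - \frac{5338}{11105} = 4257 \left(- \frac{1}{44982}\right) - \frac{5338}{11105} = - \frac{473}{4998} - \frac{5338}{11105} = - \frac{31931989}{55502790}$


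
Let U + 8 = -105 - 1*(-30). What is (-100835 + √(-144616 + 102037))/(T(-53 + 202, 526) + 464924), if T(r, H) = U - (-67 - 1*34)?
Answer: -100835/464942 + 3*I*√4731/464942 ≈ -0.21688 + 0.00044381*I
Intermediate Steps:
U = -83 (U = -8 + (-105 - 1*(-30)) = -8 + (-105 + 30) = -8 - 75 = -83)
T(r, H) = 18 (T(r, H) = -83 - (-67 - 1*34) = -83 - (-67 - 34) = -83 - 1*(-101) = -83 + 101 = 18)
(-100835 + √(-144616 + 102037))/(T(-53 + 202, 526) + 464924) = (-100835 + √(-144616 + 102037))/(18 + 464924) = (-100835 + √(-42579))/464942 = (-100835 + 3*I*√4731)*(1/464942) = -100835/464942 + 3*I*√4731/464942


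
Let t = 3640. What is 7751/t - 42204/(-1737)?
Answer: 55695349/2107560 ≈ 26.426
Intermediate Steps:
7751/t - 42204/(-1737) = 7751/3640 - 42204/(-1737) = 7751*(1/3640) - 42204*(-1/1737) = 7751/3640 + 14068/579 = 55695349/2107560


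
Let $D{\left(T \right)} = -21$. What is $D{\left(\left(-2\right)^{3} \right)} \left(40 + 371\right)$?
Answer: $-8631$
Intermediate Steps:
$D{\left(\left(-2\right)^{3} \right)} \left(40 + 371\right) = - 21 \left(40 + 371\right) = \left(-21\right) 411 = -8631$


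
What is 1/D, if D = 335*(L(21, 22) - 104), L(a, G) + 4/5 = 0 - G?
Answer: -1/42478 ≈ -2.3542e-5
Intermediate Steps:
L(a, G) = -4/5 - G (L(a, G) = -4/5 + (0 - G) = -4/5 - G)
D = -42478 (D = 335*((-4/5 - 1*22) - 104) = 335*((-4/5 - 22) - 104) = 335*(-114/5 - 104) = 335*(-634/5) = -42478)
1/D = 1/(-42478) = -1/42478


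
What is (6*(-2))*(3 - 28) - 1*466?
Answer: -166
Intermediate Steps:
(6*(-2))*(3 - 28) - 1*466 = -12*(-25) - 466 = 300 - 466 = -166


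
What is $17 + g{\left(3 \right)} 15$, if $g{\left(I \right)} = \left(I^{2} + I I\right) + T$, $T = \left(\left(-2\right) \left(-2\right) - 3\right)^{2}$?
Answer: $302$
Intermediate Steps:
$T = 1$ ($T = \left(4 - 3\right)^{2} = 1^{2} = 1$)
$g{\left(I \right)} = 1 + 2 I^{2}$ ($g{\left(I \right)} = \left(I^{2} + I I\right) + 1 = \left(I^{2} + I^{2}\right) + 1 = 2 I^{2} + 1 = 1 + 2 I^{2}$)
$17 + g{\left(3 \right)} 15 = 17 + \left(1 + 2 \cdot 3^{2}\right) 15 = 17 + \left(1 + 2 \cdot 9\right) 15 = 17 + \left(1 + 18\right) 15 = 17 + 19 \cdot 15 = 17 + 285 = 302$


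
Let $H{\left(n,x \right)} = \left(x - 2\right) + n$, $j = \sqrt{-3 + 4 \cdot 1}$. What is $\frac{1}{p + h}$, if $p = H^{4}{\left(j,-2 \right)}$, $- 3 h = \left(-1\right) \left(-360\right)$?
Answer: $- \frac{1}{39} \approx -0.025641$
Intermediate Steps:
$j = 1$ ($j = \sqrt{-3 + 4} = \sqrt{1} = 1$)
$H{\left(n,x \right)} = -2 + n + x$ ($H{\left(n,x \right)} = \left(-2 + x\right) + n = -2 + n + x$)
$h = -120$ ($h = - \frac{\left(-1\right) \left(-360\right)}{3} = \left(- \frac{1}{3}\right) 360 = -120$)
$p = 81$ ($p = \left(-2 + 1 - 2\right)^{4} = \left(-3\right)^{4} = 81$)
$\frac{1}{p + h} = \frac{1}{81 - 120} = \frac{1}{-39} = - \frac{1}{39}$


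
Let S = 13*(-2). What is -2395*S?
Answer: 62270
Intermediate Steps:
S = -26
-2395*S = -2395*(-26) = 62270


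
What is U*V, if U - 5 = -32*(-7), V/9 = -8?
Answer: -16488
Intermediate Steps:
V = -72 (V = 9*(-8) = -72)
U = 229 (U = 5 - 32*(-7) = 5 + 224 = 229)
U*V = 229*(-72) = -16488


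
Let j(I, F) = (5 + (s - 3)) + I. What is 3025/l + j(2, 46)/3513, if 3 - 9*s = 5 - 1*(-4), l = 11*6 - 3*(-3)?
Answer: 425083/10539 ≈ 40.334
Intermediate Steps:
l = 75 (l = 66 + 9 = 75)
s = -⅔ (s = ⅓ - (5 - 1*(-4))/9 = ⅓ - (5 + 4)/9 = ⅓ - ⅑*9 = ⅓ - 1 = -⅔ ≈ -0.66667)
j(I, F) = 4/3 + I (j(I, F) = (5 + (-⅔ - 3)) + I = (5 - 11/3) + I = 4/3 + I)
3025/l + j(2, 46)/3513 = 3025/75 + (4/3 + 2)/3513 = 3025*(1/75) + (10/3)*(1/3513) = 121/3 + 10/10539 = 425083/10539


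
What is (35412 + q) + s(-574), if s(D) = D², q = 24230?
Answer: 389118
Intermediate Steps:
(35412 + q) + s(-574) = (35412 + 24230) + (-574)² = 59642 + 329476 = 389118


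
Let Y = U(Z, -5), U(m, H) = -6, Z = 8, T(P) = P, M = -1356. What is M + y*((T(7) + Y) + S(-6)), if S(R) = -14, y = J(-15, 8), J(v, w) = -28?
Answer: -992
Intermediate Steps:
y = -28
Y = -6
M + y*((T(7) + Y) + S(-6)) = -1356 - 28*((7 - 6) - 14) = -1356 - 28*(1 - 14) = -1356 - 28*(-13) = -1356 + 364 = -992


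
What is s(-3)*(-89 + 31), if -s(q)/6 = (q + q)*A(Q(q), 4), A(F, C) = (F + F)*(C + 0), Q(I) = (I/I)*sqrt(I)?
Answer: -16704*I*sqrt(3) ≈ -28932.0*I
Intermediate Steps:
Q(I) = sqrt(I) (Q(I) = 1*sqrt(I) = sqrt(I))
A(F, C) = 2*C*F (A(F, C) = (2*F)*C = 2*C*F)
s(q) = -96*q**(3/2) (s(q) = -6*(q + q)*2*4*sqrt(q) = -6*2*q*8*sqrt(q) = -96*q**(3/2))
s(-3)*(-89 + 31) = (-(-288)*I*sqrt(3))*(-89 + 31) = -(-288)*I*sqrt(3)*(-58) = (288*I*sqrt(3))*(-58) = -16704*I*sqrt(3)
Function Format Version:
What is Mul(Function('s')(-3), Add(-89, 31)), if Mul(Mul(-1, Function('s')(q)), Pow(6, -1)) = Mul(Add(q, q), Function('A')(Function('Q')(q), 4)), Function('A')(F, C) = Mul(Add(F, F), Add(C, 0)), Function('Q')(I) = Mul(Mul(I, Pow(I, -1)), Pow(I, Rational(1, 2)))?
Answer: Mul(-16704, I, Pow(3, Rational(1, 2))) ≈ Mul(-28932., I)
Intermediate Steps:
Function('Q')(I) = Pow(I, Rational(1, 2)) (Function('Q')(I) = Mul(1, Pow(I, Rational(1, 2))) = Pow(I, Rational(1, 2)))
Function('A')(F, C) = Mul(2, C, F) (Function('A')(F, C) = Mul(Mul(2, F), C) = Mul(2, C, F))
Function('s')(q) = Mul(-96, Pow(q, Rational(3, 2))) (Function('s')(q) = Mul(-6, Mul(Add(q, q), Mul(2, 4, Pow(q, Rational(1, 2))))) = Mul(-6, Mul(Mul(2, q), Mul(8, Pow(q, Rational(1, 2))))) = Mul(-6, Mul(16, Pow(q, Rational(3, 2)))) = Mul(-96, Pow(q, Rational(3, 2))))
Mul(Function('s')(-3), Add(-89, 31)) = Mul(Mul(-96, Pow(-3, Rational(3, 2))), Add(-89, 31)) = Mul(Mul(-96, Mul(-3, I, Pow(3, Rational(1, 2)))), -58) = Mul(Mul(288, I, Pow(3, Rational(1, 2))), -58) = Mul(-16704, I, Pow(3, Rational(1, 2)))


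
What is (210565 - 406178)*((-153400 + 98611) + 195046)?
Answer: -27436092541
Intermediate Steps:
(210565 - 406178)*((-153400 + 98611) + 195046) = -195613*(-54789 + 195046) = -195613*140257 = -27436092541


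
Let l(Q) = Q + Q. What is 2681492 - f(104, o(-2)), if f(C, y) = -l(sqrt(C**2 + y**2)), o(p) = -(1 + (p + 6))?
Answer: 2681492 + 2*sqrt(10841) ≈ 2.6817e+6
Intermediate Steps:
l(Q) = 2*Q
o(p) = -7 - p (o(p) = -(1 + (6 + p)) = -(7 + p) = -7 - p)
f(C, y) = -2*sqrt(C**2 + y**2)
2681492 - f(104, o(-2)) = 2681492 - (-2)*sqrt(104**2 + (-7 - 1*(-2))**2) = 2681492 - (-2)*sqrt(10816 + (-7 + 2)**2) = 2681492 - (-2)*sqrt(10816 + (-5)**2) = 2681492 - (-2)*sqrt(10816 + 25) = 2681492 - (-2)*sqrt(10841) = 2681492 + 2*sqrt(10841)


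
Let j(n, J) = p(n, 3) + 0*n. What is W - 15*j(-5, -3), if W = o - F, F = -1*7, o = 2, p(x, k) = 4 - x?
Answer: -126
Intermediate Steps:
j(n, J) = 4 - n (j(n, J) = (4 - n) + 0*n = (4 - n) + 0 = 4 - n)
F = -7
W = 9 (W = 2 - 1*(-7) = 2 + 7 = 9)
W - 15*j(-5, -3) = 9 - 15*(4 - 1*(-5)) = 9 - 15*(4 + 5) = 9 - 15*9 = 9 - 135 = -126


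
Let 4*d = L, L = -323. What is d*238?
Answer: -38437/2 ≈ -19219.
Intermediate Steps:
d = -323/4 (d = (1/4)*(-323) = -323/4 ≈ -80.750)
d*238 = -323/4*238 = -38437/2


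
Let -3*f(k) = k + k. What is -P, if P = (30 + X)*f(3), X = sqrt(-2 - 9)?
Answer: 60 + 2*I*sqrt(11) ≈ 60.0 + 6.6332*I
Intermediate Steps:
X = I*sqrt(11) (X = sqrt(-11) = I*sqrt(11) ≈ 3.3166*I)
f(k) = -2*k/3 (f(k) = -(k + k)/3 = -2*k/3)
P = -60 - 2*I*sqrt(11) (P = (30 + I*sqrt(11))*(-2/3*3) = (30 + I*sqrt(11))*(-2) = -60 - 2*I*sqrt(11) ≈ -60.0 - 6.6332*I)
-P = -(-60 - 2*I*sqrt(11)) = 60 + 2*I*sqrt(11)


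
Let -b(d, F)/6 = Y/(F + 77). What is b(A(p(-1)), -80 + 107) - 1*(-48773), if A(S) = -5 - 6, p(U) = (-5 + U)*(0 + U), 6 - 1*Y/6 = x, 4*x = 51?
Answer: 5072635/104 ≈ 48775.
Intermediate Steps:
x = 51/4 (x = (¼)*51 = 51/4 ≈ 12.750)
Y = -81/2 (Y = 36 - 6*51/4 = 36 - 153/2 = -81/2 ≈ -40.500)
p(U) = U*(-5 + U) (p(U) = (-5 + U)*U = U*(-5 + U))
A(S) = -11
b(d, F) = 243/(77 + F) (b(d, F) = -(-243)/(F + 77) = -(-243)/(77 + F) = 243/(77 + F))
b(A(p(-1)), -80 + 107) - 1*(-48773) = 243/(77 + (-80 + 107)) - 1*(-48773) = 243/(77 + 27) + 48773 = 243/104 + 48773 = 5072635/104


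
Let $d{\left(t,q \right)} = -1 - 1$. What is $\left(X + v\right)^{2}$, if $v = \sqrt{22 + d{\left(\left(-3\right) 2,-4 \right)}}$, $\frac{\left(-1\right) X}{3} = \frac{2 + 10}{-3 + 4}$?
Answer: $1316 - 144 \sqrt{5} \approx 994.01$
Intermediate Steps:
$X = -36$ ($X = - 3 \frac{2 + 10}{-3 + 4} = - 3 \cdot \frac{12}{1} = - 3 \cdot 12 \cdot 1 = \left(-3\right) 12 = -36$)
$d{\left(t,q \right)} = -2$ ($d{\left(t,q \right)} = -1 - 1 = -2$)
$v = 2 \sqrt{5}$ ($v = \sqrt{22 - 2} = \sqrt{20} = 2 \sqrt{5} \approx 4.4721$)
$\left(X + v\right)^{2} = \left(-36 + 2 \sqrt{5}\right)^{2}$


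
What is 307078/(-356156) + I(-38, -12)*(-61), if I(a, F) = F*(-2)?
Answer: -260859731/178078 ≈ -1464.9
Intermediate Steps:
I(a, F) = -2*F
307078/(-356156) + I(-38, -12)*(-61) = 307078/(-356156) - 2*(-12)*(-61) = 307078*(-1/356156) + 24*(-61) = -153539/178078 - 1464 = -260859731/178078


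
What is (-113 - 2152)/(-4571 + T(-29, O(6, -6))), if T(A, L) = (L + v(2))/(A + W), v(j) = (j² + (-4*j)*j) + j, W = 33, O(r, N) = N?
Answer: 151/305 ≈ 0.49508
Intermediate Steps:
v(j) = j - 3*j² (v(j) = (j² - 4*j²) + j = -3*j² + j = j - 3*j²)
T(A, L) = (-10 + L)/(33 + A) (T(A, L) = (L + 2*(1 - 3*2))/(A + 33) = (L + 2*(1 - 6))/(33 + A) = (L + 2*(-5))/(33 + A) = (L - 10)/(33 + A) = (-10 + L)/(33 + A))
(-113 - 2152)/(-4571 + T(-29, O(6, -6))) = (-113 - 2152)/(-4571 + (-10 - 6)/(33 - 29)) = -2265/(-4571 - 16/4) = -2265/(-4571 + (¼)*(-16)) = -2265/(-4571 - 4) = -2265/(-4575) = -2265*(-1/4575) = 151/305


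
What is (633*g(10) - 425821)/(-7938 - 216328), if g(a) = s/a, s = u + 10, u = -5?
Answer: 851009/448532 ≈ 1.8973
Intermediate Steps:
s = 5 (s = -5 + 10 = 5)
g(a) = 5/a
(633*g(10) - 425821)/(-7938 - 216328) = (633*(5/10) - 425821)/(-7938 - 216328) = (633*(5*(1/10)) - 425821)/(-224266) = (633*(1/2) - 425821)*(-1/224266) = (633/2 - 425821)*(-1/224266) = -851009/2*(-1/224266) = 851009/448532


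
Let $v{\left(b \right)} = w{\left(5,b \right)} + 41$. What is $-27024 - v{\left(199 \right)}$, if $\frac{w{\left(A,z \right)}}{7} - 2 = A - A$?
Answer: $-27079$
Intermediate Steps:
$w{\left(A,z \right)} = 14$ ($w{\left(A,z \right)} = 14 + 7 \left(A - A\right) = 14 + 7 \cdot 0 = 14 + 0 = 14$)
$v{\left(b \right)} = 55$ ($v{\left(b \right)} = 14 + 41 = 55$)
$-27024 - v{\left(199 \right)} = -27024 - 55 = -27079$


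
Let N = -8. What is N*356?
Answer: -2848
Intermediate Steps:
N*356 = -8*356 = -2848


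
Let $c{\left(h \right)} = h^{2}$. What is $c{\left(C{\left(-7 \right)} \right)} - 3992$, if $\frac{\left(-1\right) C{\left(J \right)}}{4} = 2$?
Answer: $-3928$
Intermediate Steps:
$C{\left(J \right)} = -8$ ($C{\left(J \right)} = \left(-4\right) 2 = -8$)
$c{\left(C{\left(-7 \right)} \right)} - 3992 = \left(-8\right)^{2} - 3992 = 64 - 3992 = -3928$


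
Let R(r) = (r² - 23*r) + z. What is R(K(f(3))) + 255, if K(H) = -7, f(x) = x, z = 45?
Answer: 510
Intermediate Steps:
R(r) = 45 + r² - 23*r (R(r) = (r² - 23*r) + 45 = 45 + r² - 23*r)
R(K(f(3))) + 255 = (45 + (-7)² - 23*(-7)) + 255 = (45 + 49 + 161) + 255 = 255 + 255 = 510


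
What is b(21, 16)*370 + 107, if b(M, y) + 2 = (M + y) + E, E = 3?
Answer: 14167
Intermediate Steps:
b(M, y) = 1 + M + y (b(M, y) = -2 + ((M + y) + 3) = -2 + (3 + M + y) = 1 + M + y)
b(21, 16)*370 + 107 = (1 + 21 + 16)*370 + 107 = 38*370 + 107 = 14060 + 107 = 14167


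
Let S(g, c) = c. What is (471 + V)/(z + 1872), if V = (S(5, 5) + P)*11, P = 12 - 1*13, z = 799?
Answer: 515/2671 ≈ 0.19281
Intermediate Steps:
P = -1 (P = 12 - 13 = -1)
V = 44 (V = (5 - 1)*11 = 4*11 = 44)
(471 + V)/(z + 1872) = (471 + 44)/(799 + 1872) = 515/2671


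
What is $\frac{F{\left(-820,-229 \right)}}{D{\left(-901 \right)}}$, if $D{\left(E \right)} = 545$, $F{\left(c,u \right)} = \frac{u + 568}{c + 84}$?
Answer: $- \frac{339}{401120} \approx -0.00084513$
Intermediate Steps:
$F{\left(c,u \right)} = \frac{568 + u}{84 + c}$
$\frac{F{\left(-820,-229 \right)}}{D{\left(-901 \right)}} = \frac{\frac{1}{84 - 820} \left(568 - 229\right)}{545} = \frac{1}{-736} \cdot 339 \cdot \frac{1}{545} = \left(- \frac{1}{736}\right) 339 \cdot \frac{1}{545} = \left(- \frac{339}{736}\right) \frac{1}{545} = - \frac{339}{401120}$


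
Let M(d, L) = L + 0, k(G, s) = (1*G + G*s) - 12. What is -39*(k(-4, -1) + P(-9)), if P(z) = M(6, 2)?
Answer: 390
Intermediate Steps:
k(G, s) = -12 + G + G*s (k(G, s) = (G + G*s) - 12 = -12 + G + G*s)
M(d, L) = L
P(z) = 2
-39*(k(-4, -1) + P(-9)) = -39*((-12 - 4 - 4*(-1)) + 2) = -39*((-12 - 4 + 4) + 2) = -39*(-12 + 2) = -39*(-10) = 390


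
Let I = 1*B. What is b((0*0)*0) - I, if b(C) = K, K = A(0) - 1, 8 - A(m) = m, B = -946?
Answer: 953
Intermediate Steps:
A(m) = 8 - m
I = -946 (I = 1*(-946) = -946)
K = 7 (K = (8 - 1*0) - 1 = (8 + 0) - 1 = 8 - 1 = 7)
b(C) = 7
b((0*0)*0) - I = 7 - 1*(-946) = 7 + 946 = 953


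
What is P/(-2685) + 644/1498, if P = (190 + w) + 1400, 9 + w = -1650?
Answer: 43631/95765 ≈ 0.45561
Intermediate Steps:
w = -1659 (w = -9 - 1650 = -1659)
P = -69 (P = (190 - 1659) + 1400 = -1469 + 1400 = -69)
P/(-2685) + 644/1498 = -69/(-2685) + 644/1498 = -69*(-1/2685) + 644*(1/1498) = 23/895 + 46/107 = 43631/95765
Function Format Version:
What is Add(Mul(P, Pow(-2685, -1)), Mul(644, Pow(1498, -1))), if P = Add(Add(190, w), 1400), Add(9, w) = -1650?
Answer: Rational(43631, 95765) ≈ 0.45561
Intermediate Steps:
w = -1659 (w = Add(-9, -1650) = -1659)
P = -69 (P = Add(Add(190, -1659), 1400) = Add(-1469, 1400) = -69)
Add(Mul(P, Pow(-2685, -1)), Mul(644, Pow(1498, -1))) = Add(Mul(-69, Pow(-2685, -1)), Mul(644, Pow(1498, -1))) = Add(Mul(-69, Rational(-1, 2685)), Mul(644, Rational(1, 1498))) = Add(Rational(23, 895), Rational(46, 107)) = Rational(43631, 95765)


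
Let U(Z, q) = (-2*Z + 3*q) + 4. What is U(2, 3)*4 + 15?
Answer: 51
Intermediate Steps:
U(Z, q) = 4 - 2*Z + 3*q
U(2, 3)*4 + 15 = (4 - 2*2 + 3*3)*4 + 15 = (4 - 4 + 9)*4 + 15 = 9*4 + 15 = 36 + 15 = 51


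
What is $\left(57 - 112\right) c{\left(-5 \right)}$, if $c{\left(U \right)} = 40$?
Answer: $-2200$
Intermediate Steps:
$\left(57 - 112\right) c{\left(-5 \right)} = \left(57 - 112\right) 40 = \left(-55\right) 40 = -2200$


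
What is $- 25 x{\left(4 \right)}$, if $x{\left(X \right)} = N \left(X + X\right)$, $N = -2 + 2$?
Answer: $0$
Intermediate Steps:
$N = 0$
$x{\left(X \right)} = 0$ ($x{\left(X \right)} = 0 \left(X + X\right) = 0 \cdot 2 X = 0$)
$- 25 x{\left(4 \right)} = \left(-25\right) 0 = 0$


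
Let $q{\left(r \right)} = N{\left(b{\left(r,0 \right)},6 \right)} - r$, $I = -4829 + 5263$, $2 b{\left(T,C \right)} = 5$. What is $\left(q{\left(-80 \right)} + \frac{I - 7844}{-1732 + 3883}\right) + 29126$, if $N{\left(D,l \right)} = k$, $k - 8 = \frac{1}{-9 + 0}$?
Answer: $\frac{62831665}{2151} \approx 29210.0$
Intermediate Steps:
$b{\left(T,C \right)} = \frac{5}{2}$ ($b{\left(T,C \right)} = \frac{1}{2} \cdot 5 = \frac{5}{2}$)
$I = 434$
$k = \frac{71}{9}$ ($k = 8 + \frac{1}{-9 + 0} = 8 + \frac{1}{-9} = 8 - \frac{1}{9} = \frac{71}{9} \approx 7.8889$)
$N{\left(D,l \right)} = \frac{71}{9}$
$q{\left(r \right)} = \frac{71}{9} - r$
$\left(q{\left(-80 \right)} + \frac{I - 7844}{-1732 + 3883}\right) + 29126 = \left(\left(\frac{71}{9} - -80\right) + \frac{434 - 7844}{-1732 + 3883}\right) + 29126 = \left(\left(\frac{71}{9} + 80\right) - \frac{7410}{2151}\right) + 29126 = \left(\frac{791}{9} - \frac{2470}{717}\right) + 29126 = \frac{181639}{2151} + 29126 = \frac{62831665}{2151}$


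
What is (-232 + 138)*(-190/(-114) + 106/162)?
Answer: -17672/81 ≈ -218.17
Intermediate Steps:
(-232 + 138)*(-190/(-114) + 106/162) = -94*(-190*(-1/114) + 106*(1/162)) = -94*(5/3 + 53/81) = -94*188/81 = -17672/81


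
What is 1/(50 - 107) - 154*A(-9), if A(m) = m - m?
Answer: -1/57 ≈ -0.017544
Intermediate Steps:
A(m) = 0
1/(50 - 107) - 154*A(-9) = 1/(50 - 107) - 154*0 = 1/(-57) + 0 = -1/57 + 0 = -1/57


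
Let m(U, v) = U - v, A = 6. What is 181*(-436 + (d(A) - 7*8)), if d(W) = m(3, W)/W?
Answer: -178285/2 ≈ -89143.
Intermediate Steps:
d(W) = (3 - W)/W
181*(-436 + (d(A) - 7*8)) = 181*(-436 + ((3 - 1*6)/6 - 7*8)) = 181*(-436 + ((3 - 6)/6 - 56)) = 181*(-436 + ((1/6)*(-3) - 56)) = 181*(-436 + (-1/2 - 56)) = 181*(-436 - 113/2) = 181*(-985/2) = -178285/2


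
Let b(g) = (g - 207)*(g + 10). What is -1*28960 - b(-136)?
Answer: -72178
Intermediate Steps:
b(g) = (-207 + g)*(10 + g)
-1*28960 - b(-136) = -1*28960 - (-2070 + (-136)² - 197*(-136)) = -28960 - (-2070 + 18496 + 26792) = -28960 - 1*43218 = -28960 - 43218 = -72178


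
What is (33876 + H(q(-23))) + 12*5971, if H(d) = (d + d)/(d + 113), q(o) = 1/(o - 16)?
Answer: 232478183/2203 ≈ 1.0553e+5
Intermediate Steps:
q(o) = 1/(-16 + o)
H(d) = 2*d/(113 + d) (H(d) = (2*d)/(113 + d) = 2*d/(113 + d))
(33876 + H(q(-23))) + 12*5971 = (33876 + 2/((-16 - 23)*(113 + 1/(-16 - 23)))) + 12*5971 = (33876 + 2/(-39*(113 + 1/(-39)))) + 71652 = (33876 + 2*(-1/39)/(113 - 1/39)) + 71652 = (33876 + 2*(-1/39)/(4406/39)) + 71652 = (33876 + 2*(-1/39)*(39/4406)) + 71652 = (33876 - 1/2203) + 71652 = 74628827/2203 + 71652 = 232478183/2203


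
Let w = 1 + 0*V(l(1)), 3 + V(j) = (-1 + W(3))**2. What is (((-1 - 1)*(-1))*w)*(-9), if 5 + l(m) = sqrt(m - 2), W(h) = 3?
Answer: -18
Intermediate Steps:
l(m) = -5 + sqrt(-2 + m) (l(m) = -5 + sqrt(m - 2) = -5 + sqrt(-2 + m))
V(j) = 1 (V(j) = -3 + (-1 + 3)**2 = -3 + 2**2 = -3 + 4 = 1)
w = 1 (w = 1 + 0*1 = 1 + 0 = 1)
(((-1 - 1)*(-1))*w)*(-9) = (((-1 - 1)*(-1))*1)*(-9) = (-2*(-1)*1)*(-9) = (2*1)*(-9) = 2*(-9) = -18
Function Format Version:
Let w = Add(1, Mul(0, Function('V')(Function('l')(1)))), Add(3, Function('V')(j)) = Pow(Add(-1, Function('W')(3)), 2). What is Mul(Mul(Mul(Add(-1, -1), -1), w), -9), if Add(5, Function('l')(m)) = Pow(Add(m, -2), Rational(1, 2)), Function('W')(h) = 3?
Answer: -18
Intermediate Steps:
Function('l')(m) = Add(-5, Pow(Add(-2, m), Rational(1, 2))) (Function('l')(m) = Add(-5, Pow(Add(m, -2), Rational(1, 2))) = Add(-5, Pow(Add(-2, m), Rational(1, 2))))
Function('V')(j) = 1 (Function('V')(j) = Add(-3, Pow(Add(-1, 3), 2)) = Add(-3, Pow(2, 2)) = Add(-3, 4) = 1)
w = 1 (w = Add(1, Mul(0, 1)) = Add(1, 0) = 1)
Mul(Mul(Mul(Add(-1, -1), -1), w), -9) = Mul(Mul(Mul(Add(-1, -1), -1), 1), -9) = Mul(Mul(Mul(-2, -1), 1), -9) = Mul(Mul(2, 1), -9) = Mul(2, -9) = -18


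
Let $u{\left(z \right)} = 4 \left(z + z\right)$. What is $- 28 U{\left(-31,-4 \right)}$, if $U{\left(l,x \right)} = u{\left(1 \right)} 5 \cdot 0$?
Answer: $0$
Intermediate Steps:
$u{\left(z \right)} = 8 z$ ($u{\left(z \right)} = 4 \cdot 2 z = 8 z$)
$U{\left(l,x \right)} = 0$ ($U{\left(l,x \right)} = 8 \cdot 1 \cdot 5 \cdot 0 = 8 \cdot 5 \cdot 0 = 40 \cdot 0 = 0$)
$- 28 U{\left(-31,-4 \right)} = \left(-28\right) 0 = 0$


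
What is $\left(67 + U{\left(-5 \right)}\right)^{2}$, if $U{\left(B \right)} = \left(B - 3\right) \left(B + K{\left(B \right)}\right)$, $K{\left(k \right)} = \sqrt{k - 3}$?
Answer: $10937 - 3424 i \sqrt{2} \approx 10937.0 - 4842.3 i$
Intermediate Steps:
$K{\left(k \right)} = \sqrt{-3 + k}$
$U{\left(B \right)} = \left(-3 + B\right) \left(B + \sqrt{-3 + B}\right)$ ($U{\left(B \right)} = \left(B - 3\right) \left(B + \sqrt{-3 + B}\right) = \left(-3 + B\right) \left(B + \sqrt{-3 + B}\right)$)
$\left(67 + U{\left(-5 \right)}\right)^{2} = \left(67 - \left(-15 - 25 + 8 \sqrt{-3 - 5}\right)\right)^{2} = \left(67 + \left(25 + 15 - 3 \sqrt{-8} - 5 \sqrt{-8}\right)\right)^{2} = \left(67 + \left(25 + 15 - 3 \cdot 2 i \sqrt{2} - 5 \cdot 2 i \sqrt{2}\right)\right)^{2} = \left(67 + \left(25 + 15 - 6 i \sqrt{2} - 10 i \sqrt{2}\right)\right)^{2} = \left(67 + \left(40 - 16 i \sqrt{2}\right)\right)^{2} = \left(107 - 16 i \sqrt{2}\right)^{2}$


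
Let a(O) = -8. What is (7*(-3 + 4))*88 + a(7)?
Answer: 608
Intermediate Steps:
(7*(-3 + 4))*88 + a(7) = (7*(-3 + 4))*88 - 8 = (7*1)*88 - 8 = 7*88 - 8 = 616 - 8 = 608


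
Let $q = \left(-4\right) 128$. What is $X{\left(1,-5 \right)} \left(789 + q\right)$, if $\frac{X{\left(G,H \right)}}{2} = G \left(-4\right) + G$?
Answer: $-1662$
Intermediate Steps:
$X{\left(G,H \right)} = - 6 G$ ($X{\left(G,H \right)} = 2 \left(G \left(-4\right) + G\right) = 2 \left(- 4 G + G\right) = 2 \left(- 3 G\right) = - 6 G$)
$q = -512$
$X{\left(1,-5 \right)} \left(789 + q\right) = \left(-6\right) 1 \left(789 - 512\right) = \left(-6\right) 277 = -1662$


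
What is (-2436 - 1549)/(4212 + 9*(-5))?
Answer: -3985/4167 ≈ -0.95632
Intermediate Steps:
(-2436 - 1549)/(4212 + 9*(-5)) = -3985/(4212 - 45) = -3985/4167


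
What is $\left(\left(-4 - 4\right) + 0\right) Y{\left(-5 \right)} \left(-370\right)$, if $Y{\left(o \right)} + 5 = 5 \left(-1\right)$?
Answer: $-29600$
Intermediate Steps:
$Y{\left(o \right)} = -10$ ($Y{\left(o \right)} = -5 + 5 \left(-1\right) = -5 - 5 = -10$)
$\left(\left(-4 - 4\right) + 0\right) Y{\left(-5 \right)} \left(-370\right) = \left(\left(-4 - 4\right) + 0\right) \left(-10\right) \left(-370\right) = \left(-8 + 0\right) \left(-10\right) \left(-370\right) = \left(-8\right) \left(-10\right) \left(-370\right) = 80 \left(-370\right) = -29600$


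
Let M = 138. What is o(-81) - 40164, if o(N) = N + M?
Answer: -40107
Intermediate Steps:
o(N) = 138 + N (o(N) = N + 138 = 138 + N)
o(-81) - 40164 = (138 - 81) - 40164 = 57 - 40164 = -40107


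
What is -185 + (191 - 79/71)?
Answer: 347/71 ≈ 4.8873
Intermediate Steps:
-185 + (191 - 79/71) = -185 + 13482/71 = 347/71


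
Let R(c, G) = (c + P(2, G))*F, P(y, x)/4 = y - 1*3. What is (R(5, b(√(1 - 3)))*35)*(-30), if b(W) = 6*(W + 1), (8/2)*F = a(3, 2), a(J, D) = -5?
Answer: 2625/2 ≈ 1312.5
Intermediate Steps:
F = -5/4 (F = (¼)*(-5) = -5/4 ≈ -1.2500)
P(y, x) = -12 + 4*y (P(y, x) = 4*(y - 1*3) = 4*(y - 3) = 4*(-3 + y) = -12 + 4*y)
b(W) = 6 + 6*W (b(W) = 6*(1 + W) = 6 + 6*W)
R(c, G) = 5 - 5*c/4 (R(c, G) = (c + (-12 + 4*2))*(-5/4) = (c + (-12 + 8))*(-5/4) = (c - 4)*(-5/4) = (-4 + c)*(-5/4) = 5 - 5*c/4)
(R(5, b(√(1 - 3)))*35)*(-30) = ((5 - 5/4*5)*35)*(-30) = ((5 - 25/4)*35)*(-30) = -5/4*35*(-30) = -175/4*(-30) = 2625/2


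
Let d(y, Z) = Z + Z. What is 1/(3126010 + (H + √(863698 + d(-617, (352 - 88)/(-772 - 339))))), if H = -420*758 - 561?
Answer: 283515989/795854526812571 - 5*√352423138/795854526812571 ≈ 3.5612e-7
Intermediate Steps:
d(y, Z) = 2*Z
H = -318921 (H = -318360 - 561 = -318921)
1/(3126010 + (H + √(863698 + d(-617, (352 - 88)/(-772 - 339))))) = 1/(3126010 + (-318921 + √(863698 + 2*((352 - 88)/(-772 - 339))))) = 1/(3126010 + (-318921 + √(863698 + 2*(264/(-1111))))) = 1/(3126010 + (-318921 + √(863698 + 2*(264*(-1/1111))))) = 1/(3126010 + (-318921 + √(863698 + 2*(-24/101)))) = 1/(3126010 + (-318921 + √(863698 - 48/101))) = 1/(3126010 + (-318921 + √(87233450/101))) = 1/(3126010 + (-318921 + 5*√352423138/101)) = 1/(2807089 + 5*√352423138/101)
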